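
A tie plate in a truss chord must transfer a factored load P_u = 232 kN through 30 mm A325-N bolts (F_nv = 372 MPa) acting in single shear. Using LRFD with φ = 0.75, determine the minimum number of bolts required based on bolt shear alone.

A_b = π·30²/4 = 706.9 mm².
Per-bolt design strength φR_n = 0.75 × 372 × 706.9 × 1 / 1000 = 197.2 kN.
n ≥ 232 / 197.2 = 1.176 → use 2 bolts.

2 bolts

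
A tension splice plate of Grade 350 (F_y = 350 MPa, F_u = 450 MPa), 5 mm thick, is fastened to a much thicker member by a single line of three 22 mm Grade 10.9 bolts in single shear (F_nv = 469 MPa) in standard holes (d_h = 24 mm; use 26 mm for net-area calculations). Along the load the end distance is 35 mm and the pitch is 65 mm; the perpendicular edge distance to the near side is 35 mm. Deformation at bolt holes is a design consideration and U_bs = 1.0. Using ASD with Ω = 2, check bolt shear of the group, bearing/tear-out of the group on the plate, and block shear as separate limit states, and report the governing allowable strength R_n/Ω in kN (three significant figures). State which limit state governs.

Bolt shear: A_b = π·22²/4 = 380.1 mm²; R_n = 469 × 380.1 × 3 × 1 / 1000 = 534.8 kN → 534.8 / 2 = 267 kN.
Bearing: edge l_c = 23, r_n = 62.1 kN; interior l_c = 41, r_n = 110.7 kN; R_n = 62.1 + 2·110.7 = 283.5 kN → 142 kN.
Block shear: A_gv = 825, A_nv = 500, A_nt = 110 mm²; R_n = min(0.6F_uA_nv, 0.6F_yA_gv) + U_bs·F_u·A_nt = 184.5 kN → 92.2 kN.
Block shear governs: 92.2 kN.

92.2 kN (block shear governs)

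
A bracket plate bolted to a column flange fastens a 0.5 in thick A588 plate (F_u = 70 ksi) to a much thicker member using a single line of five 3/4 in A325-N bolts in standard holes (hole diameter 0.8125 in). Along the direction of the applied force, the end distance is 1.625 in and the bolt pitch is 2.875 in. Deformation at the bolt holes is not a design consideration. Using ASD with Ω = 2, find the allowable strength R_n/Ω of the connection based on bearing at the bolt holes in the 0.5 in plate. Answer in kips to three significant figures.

189 kips

Per bolt r_n = 1.5 l_c t F_u ≤ 3.0 d t F_u; upper limit = 3.0 × 0.75 × 0.5 × 70 = 78.75 kips.
Edge bolt: l_c = 1.625 − 0.8125/2 = 1.219 in → 1.5 × 1.219 × 0.5 × 70 = 63.98 → r_n = 63.98 kips.
Interior bolts: l_c = 2.875 − 0.8125 = 2.062 in → 1.5 × 2.062 × 0.5 × 70 = 108.3 → r_n = 78.75 kips.
R_n = 1 × 63.98 + 4 × 78.75 = 379 kips.
Allowable strength R_n/Ω = 379 / 2 = 189 kips.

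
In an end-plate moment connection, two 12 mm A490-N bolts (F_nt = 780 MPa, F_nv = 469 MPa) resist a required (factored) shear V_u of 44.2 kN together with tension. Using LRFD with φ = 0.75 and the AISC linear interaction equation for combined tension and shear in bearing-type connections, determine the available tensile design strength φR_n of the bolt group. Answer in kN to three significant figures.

A_b = π·12²/4 = 113.1 mm²; f_rv = 44.2 × 1000 / (2 × 113.1) = 195.4 MPa.
F'_nt = 1.3 F_nt − (F_nt / φF_nv) f_rv = 1.3·780 − (780/(0.75·469))·195.4 = 580.7 MPa, capped at F_nt → F'_nt = 580.7 MPa.
R_n = F'_nt · A_b · n = 580.7 × 113.1 × 2 / 1000 = 131.3 kN.
Design strength φR_n = 0.75 × 131.3 = 98.5 kN.

98.5 kN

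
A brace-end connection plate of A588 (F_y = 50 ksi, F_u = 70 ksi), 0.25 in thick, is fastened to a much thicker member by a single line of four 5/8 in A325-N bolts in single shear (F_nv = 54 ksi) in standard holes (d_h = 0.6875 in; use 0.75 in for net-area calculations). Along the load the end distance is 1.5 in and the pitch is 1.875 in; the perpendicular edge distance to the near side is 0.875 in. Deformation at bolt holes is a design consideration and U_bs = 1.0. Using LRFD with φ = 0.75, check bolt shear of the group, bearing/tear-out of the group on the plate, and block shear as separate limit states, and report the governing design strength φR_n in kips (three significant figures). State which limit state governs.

42 kips (block shear governs)

Bolt shear: A_b = π·0.625²/4 = 0.3068 in²; R_n = 54 × 0.3068 × 4 × 1 = 66.27 kips → 0.75 × 66.27 = 49.7 kips.
Bearing: edge l_c = 1.156, r_n = 24.28 kips; interior l_c = 1.188, r_n = 24.94 kips; R_n = 24.28 + 3·24.94 = 99.09 kips → 74.3 kips.
Block shear: A_gv = 1.781, A_nv = 1.125, A_nt = 0.125 in²; R_n = min(0.6F_uA_nv, 0.6F_yA_gv) + U_bs·F_u·A_nt = 56 kips → 42 kips.
Block shear governs: 42 kips.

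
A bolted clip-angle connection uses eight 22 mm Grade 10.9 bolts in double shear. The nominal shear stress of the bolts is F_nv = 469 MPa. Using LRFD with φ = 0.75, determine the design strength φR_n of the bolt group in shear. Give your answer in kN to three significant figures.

2140 kN

A_b = π × 22² / 4 = 380.1 mm².
R_n = F_nv · A_b · n · n_s = 469 × 380.1 × 8 × 2 / 1000 = 2853 kN.
Design strength φR_n = 0.75 × 2853 = 2140 kN.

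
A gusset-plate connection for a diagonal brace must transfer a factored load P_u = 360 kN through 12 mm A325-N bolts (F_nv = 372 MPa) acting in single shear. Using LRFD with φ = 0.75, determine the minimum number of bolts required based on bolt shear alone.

A_b = π·12²/4 = 113.1 mm².
Per-bolt design strength φR_n = 0.75 × 372 × 113.1 × 1 / 1000 = 31.55 kN.
n ≥ 360 / 31.55 = 11.41 → use 12 bolts.

12 bolts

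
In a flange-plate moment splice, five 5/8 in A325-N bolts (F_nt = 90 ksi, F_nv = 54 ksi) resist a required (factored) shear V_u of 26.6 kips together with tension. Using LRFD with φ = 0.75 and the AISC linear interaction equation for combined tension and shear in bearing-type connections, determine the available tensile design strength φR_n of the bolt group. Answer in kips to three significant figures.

90.3 kips

A_b = π·0.625²/4 = 0.3068 in²; f_rv = 26.6 / (5 × 0.3068) = 17.34 ksi.
F'_nt = 1.3 F_nt − (F_nt / φF_nv) f_rv = 1.3·90 − (90/(0.75·54))·17.34 = 78.47 ksi, capped at F_nt → F'_nt = 78.47 ksi.
R_n = F'_nt · A_b · n = 78.47 × 0.3068 × 5 = 120.4 kips.
Design strength φR_n = 0.75 × 120.4 = 90.3 kips.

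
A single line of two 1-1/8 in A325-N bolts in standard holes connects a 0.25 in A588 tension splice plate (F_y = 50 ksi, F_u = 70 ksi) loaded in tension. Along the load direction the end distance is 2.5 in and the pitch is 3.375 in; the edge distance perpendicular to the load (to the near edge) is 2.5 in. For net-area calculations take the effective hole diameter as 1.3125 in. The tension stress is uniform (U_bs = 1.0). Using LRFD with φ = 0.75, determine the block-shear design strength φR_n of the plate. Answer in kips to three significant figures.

Shear plane L_v = 2.5 + 1·3.375 = 5.875 in; A_gv = 5.875 × 0.25 = 1.469 in².
A_nv = (5.875 − 1.5·1.3125) × 0.25 = 0.9766 in².
A_nt = (2.5 − 0.5·1.3125) × 0.25 = 0.4609 in².
0.6 F_u A_nv = 41.02 kips; 0.6 F_y A_gv = 44.06 kips → shear rupture governs the shear term.
R_n = 41.02 + 1.0 × 70 × 0.4609 = 73.28 kips.
Design strength φR_n = 0.75 × 73.28 = 55 kips.

55 kips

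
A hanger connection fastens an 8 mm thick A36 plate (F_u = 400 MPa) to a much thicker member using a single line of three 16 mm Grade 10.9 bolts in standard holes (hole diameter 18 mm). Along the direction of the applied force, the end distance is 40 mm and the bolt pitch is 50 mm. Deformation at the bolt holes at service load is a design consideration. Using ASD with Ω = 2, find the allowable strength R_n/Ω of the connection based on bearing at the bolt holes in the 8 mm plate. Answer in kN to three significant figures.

Per bolt r_n = 1.2 l_c t F_u ≤ 2.4 d t F_u; upper limit = 2.4 × 16 × 8 × 400 / 1000 = 122.9 kN.
Edge bolt: l_c = 40 − 18/2 = 31 mm → 1.2 × 31 × 8 × 400 / 1000 = 119 → r_n = 119 kN.
Interior bolts: l_c = 50 − 18 = 32 mm → 1.2 × 32 × 8 × 400 / 1000 = 122.9 → r_n = 122.9 kN.
R_n = 1 × 119 + 2 × 122.9 = 364.8 kN.
Allowable strength R_n/Ω = 364.8 / 2 = 182 kN.

182 kN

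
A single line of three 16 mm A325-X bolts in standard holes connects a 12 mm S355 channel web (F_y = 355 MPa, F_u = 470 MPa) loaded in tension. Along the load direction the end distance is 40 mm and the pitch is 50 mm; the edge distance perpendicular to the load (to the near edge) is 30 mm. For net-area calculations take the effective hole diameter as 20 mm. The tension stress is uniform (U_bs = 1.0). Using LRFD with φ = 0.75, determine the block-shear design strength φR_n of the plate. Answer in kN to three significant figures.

313 kN

Shear plane L_v = 40 + 2·50 = 140 mm; A_gv = 140 × 12 = 1680 mm².
A_nv = (140 − 2.5·20) × 12 = 1080 mm².
A_nt = (30 − 0.5·20) × 12 = 240 mm².
0.6 F_u A_nv = 304.6 kN; 0.6 F_y A_gv = 357.8 kN → shear rupture governs the shear term.
R_n = 304.6 + 1.0 × 470 × 240 / 1000 = 417.4 kN.
Design strength φR_n = 0.75 × 417.4 = 313 kN.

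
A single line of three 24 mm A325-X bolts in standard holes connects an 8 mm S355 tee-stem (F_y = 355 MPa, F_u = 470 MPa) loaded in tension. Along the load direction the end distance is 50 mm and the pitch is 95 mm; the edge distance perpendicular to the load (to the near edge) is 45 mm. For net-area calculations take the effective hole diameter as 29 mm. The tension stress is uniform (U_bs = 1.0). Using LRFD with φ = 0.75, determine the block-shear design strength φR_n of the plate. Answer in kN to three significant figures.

Shear plane L_v = 50 + 2·95 = 240 mm; A_gv = 240 × 8 = 1920 mm².
A_nv = (240 − 2.5·29) × 8 = 1340 mm².
A_nt = (45 − 0.5·29) × 8 = 244 mm².
0.6 F_u A_nv = 377.9 kN; 0.6 F_y A_gv = 409 kN → shear rupture governs the shear term.
R_n = 377.9 + 1.0 × 470 × 244 / 1000 = 492.6 kN.
Design strength φR_n = 0.75 × 492.6 = 369 kN.

369 kN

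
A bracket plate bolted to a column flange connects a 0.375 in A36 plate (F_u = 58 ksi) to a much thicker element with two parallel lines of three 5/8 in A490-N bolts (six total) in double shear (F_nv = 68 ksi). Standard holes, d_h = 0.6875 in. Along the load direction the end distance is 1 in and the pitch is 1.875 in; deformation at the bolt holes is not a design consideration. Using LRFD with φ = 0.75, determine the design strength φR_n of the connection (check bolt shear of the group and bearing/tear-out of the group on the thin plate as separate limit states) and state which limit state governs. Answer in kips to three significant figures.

148 kips (bearing governs)

Bolt shear: A_b = π·0.625²/4 = 0.3068 in²; R_n = 68 × 0.3068 × 6 × 2 = 250.3 kips → 0.75 × 250.3 = 188 kips.
Bearing (1.5 l_c t F_u ≤ 3.0 d t F_u): upper limit = 3.0·0.625·0.375·58 = 40.78 kips.
  Edge l_c = 1 − 0.6875/2 = 0.6562 → r_n = 21.41 kips; interior l_c = 1.875 − 0.6875 = 1.188 → r_n = 38.74 kips.
  R_n,bearing = 2·21.41 + 4·38.74 = 197.8 kips → 0.75 × 197.8 = 148 kips.
Bearing governs: 148 kips.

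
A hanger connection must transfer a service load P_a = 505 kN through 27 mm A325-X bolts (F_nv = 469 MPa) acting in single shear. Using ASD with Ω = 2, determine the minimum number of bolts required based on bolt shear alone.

4 bolts

A_b = π·27²/4 = 572.6 mm².
Per-bolt allowable strength R_n/Ω = 469 × 572.6 × 1 / 1000 / 2 = 134.3 kN.
n ≥ 505 / 134.3 = 3.761 → use 4 bolts.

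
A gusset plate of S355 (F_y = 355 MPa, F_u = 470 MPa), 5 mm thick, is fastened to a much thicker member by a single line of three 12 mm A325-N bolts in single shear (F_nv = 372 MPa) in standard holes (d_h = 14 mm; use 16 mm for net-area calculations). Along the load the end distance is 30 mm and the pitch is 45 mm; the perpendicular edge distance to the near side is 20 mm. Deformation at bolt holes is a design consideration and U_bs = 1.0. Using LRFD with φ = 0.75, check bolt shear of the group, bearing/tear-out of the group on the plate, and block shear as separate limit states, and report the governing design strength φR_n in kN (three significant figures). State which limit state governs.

94.7 kN (bolt shear governs)

Bolt shear: A_b = π·12²/4 = 113.1 mm²; R_n = 372 × 113.1 × 3 × 1 / 1000 = 126.2 kN → 0.75 × 126.2 = 94.7 kN.
Bearing: edge l_c = 23, r_n = 64.86 kN; interior l_c = 31, r_n = 67.68 kN; R_n = 64.86 + 2·67.68 = 200.2 kN → 150 kN.
Block shear: A_gv = 600, A_nv = 400, A_nt = 60 mm²; R_n = min(0.6F_uA_nv, 0.6F_yA_gv) + U_bs·F_u·A_nt = 141 kN → 106 kN.
Bolt shear governs: 94.7 kN.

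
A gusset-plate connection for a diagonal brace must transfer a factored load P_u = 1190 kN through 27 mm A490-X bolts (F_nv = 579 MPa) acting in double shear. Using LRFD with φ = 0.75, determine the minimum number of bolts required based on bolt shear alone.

A_b = π·27²/4 = 572.6 mm².
Per-bolt design strength φR_n = 0.75 × 579 × 572.6 × 2 / 1000 = 497.3 kN.
n ≥ 1190 / 497.3 = 2.393 → use 3 bolts.

3 bolts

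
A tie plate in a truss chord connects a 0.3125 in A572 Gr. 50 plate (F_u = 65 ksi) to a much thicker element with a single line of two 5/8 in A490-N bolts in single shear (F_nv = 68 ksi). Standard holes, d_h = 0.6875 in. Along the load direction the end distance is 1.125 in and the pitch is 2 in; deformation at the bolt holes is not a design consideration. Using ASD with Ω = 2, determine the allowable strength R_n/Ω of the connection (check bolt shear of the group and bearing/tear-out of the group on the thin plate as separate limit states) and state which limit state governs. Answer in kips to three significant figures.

Bolt shear: A_b = π·0.625²/4 = 0.3068 in²; R_n = 68 × 0.3068 × 2 × 1 = 41.72 kips → 41.72 / 2 = 20.9 kips.
Bearing (1.5 l_c t F_u ≤ 3.0 d t F_u): upper limit = 3.0·0.625·0.3125·65 = 38.09 kips.
  Edge l_c = 1.125 − 0.6875/2 = 0.7812 → r_n = 23.8 kips; interior l_c = 2 − 0.6875 = 1.312 → r_n = 38.09 kips.
  R_n,bearing = 1·23.8 + 1·38.09 = 61.89 kips → 61.89 / 2 = 30.9 kips.
Bolt shear governs: 20.9 kips.

20.9 kips (bolt shear governs)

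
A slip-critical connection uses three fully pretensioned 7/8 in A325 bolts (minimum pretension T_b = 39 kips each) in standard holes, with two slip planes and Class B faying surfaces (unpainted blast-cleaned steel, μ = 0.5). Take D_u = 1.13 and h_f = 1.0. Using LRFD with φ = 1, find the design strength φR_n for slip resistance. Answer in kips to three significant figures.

R_n = μ · D_u · h_f · T_b · n_s · n_b = 0.5 × 1.13 × 1.0 × 39 × 2 × 3 = 132.2 kips.
Design strength φR_n = 1 × 132.2 = 132 kips.

132 kips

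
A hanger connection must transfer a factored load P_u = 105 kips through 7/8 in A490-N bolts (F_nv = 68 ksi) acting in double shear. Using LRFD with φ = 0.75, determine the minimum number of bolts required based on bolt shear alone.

A_b = π·0.875²/4 = 0.6013 in².
Per-bolt design strength φR_n = 0.75 × 68 × 0.6013 × 2 = 61.33 kips.
n ≥ 105 / 61.33 = 1.712 → use 2 bolts.

2 bolts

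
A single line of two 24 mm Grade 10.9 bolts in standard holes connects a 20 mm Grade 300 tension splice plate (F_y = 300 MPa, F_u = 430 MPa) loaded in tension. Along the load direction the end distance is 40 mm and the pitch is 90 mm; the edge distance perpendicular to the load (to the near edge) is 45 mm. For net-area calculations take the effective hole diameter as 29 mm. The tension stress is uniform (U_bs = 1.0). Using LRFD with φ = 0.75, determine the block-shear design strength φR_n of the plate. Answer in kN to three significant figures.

531 kN

Shear plane L_v = 40 + 1·90 = 130 mm; A_gv = 130 × 20 = 2600 mm².
A_nv = (130 − 1.5·29) × 20 = 1730 mm².
A_nt = (45 − 0.5·29) × 20 = 610 mm².
0.6 F_u A_nv = 446.3 kN; 0.6 F_y A_gv = 468 kN → shear rupture governs the shear term.
R_n = 446.3 + 1.0 × 430 × 610 / 1000 = 708.6 kN.
Design strength φR_n = 0.75 × 708.6 = 531 kN.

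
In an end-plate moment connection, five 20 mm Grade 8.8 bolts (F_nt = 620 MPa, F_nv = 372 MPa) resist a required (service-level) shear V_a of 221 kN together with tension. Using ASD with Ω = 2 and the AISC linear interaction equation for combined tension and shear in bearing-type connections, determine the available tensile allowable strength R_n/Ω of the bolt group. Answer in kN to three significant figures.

265 kN

A_b = π·20²/4 = 314.2 mm²; f_rv = 221 × 1000 / (5 × 314.2) = 140.7 MPa.
F'_nt = 1.3 F_nt − (Ω F_nt / F_nv) f_rv = 1.3·620 − (2·620/372)·140.7 = 337 MPa, capped at F_nt → F'_nt = 337 MPa.
R_n = F'_nt · A_b · n = 337 × 314.2 × 5 / 1000 = 529.4 kN.
Allowable strength R_n/Ω = 529.4 / 2 = 265 kN.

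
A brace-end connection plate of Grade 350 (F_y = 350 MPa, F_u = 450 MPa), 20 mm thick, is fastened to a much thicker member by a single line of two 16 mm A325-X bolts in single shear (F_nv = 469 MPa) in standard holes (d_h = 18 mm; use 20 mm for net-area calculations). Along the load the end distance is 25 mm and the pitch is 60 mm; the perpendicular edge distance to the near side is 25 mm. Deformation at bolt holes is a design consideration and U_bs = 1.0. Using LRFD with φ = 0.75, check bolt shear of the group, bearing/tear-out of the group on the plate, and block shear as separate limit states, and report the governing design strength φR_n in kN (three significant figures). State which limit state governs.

141 kN (bolt shear governs)

Bolt shear: A_b = π·16²/4 = 201.1 mm²; R_n = 469 × 201.1 × 2 × 1 / 1000 = 188.6 kN → 0.75 × 188.6 = 141 kN.
Bearing: edge l_c = 16, r_n = 172.8 kN; interior l_c = 42, r_n = 345.6 kN; R_n = 172.8 + 1·345.6 = 518.4 kN → 389 kN.
Block shear: A_gv = 1700, A_nv = 1100, A_nt = 300 mm²; R_n = min(0.6F_uA_nv, 0.6F_yA_gv) + U_bs·F_u·A_nt = 432 kN → 324 kN.
Bolt shear governs: 141 kN.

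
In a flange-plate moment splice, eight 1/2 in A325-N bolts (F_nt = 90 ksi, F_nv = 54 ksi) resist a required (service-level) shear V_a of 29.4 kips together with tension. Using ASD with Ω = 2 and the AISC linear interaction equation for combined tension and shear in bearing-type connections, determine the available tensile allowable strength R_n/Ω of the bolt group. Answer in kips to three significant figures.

A_b = π·0.5²/4 = 0.1963 in²; f_rv = 29.4 / (8 × 0.1963) = 18.72 ksi.
F'_nt = 1.3 F_nt − (Ω F_nt / F_nv) f_rv = 1.3·90 − (2·90/54)·18.72 = 54.61 ksi, capped at F_nt → F'_nt = 54.61 ksi.
R_n = F'_nt · A_b · n = 54.61 × 0.1963 × 8 = 85.78 kips.
Allowable strength R_n/Ω = 85.78 / 2 = 42.9 kips.

42.9 kips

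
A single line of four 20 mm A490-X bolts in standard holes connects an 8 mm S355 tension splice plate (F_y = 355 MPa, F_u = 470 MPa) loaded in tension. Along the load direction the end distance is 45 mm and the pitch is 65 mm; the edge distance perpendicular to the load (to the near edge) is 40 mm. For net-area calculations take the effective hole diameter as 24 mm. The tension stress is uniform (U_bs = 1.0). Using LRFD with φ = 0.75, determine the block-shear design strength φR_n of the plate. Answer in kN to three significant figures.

Shear plane L_v = 45 + 3·65 = 240 mm; A_gv = 240 × 8 = 1920 mm².
A_nv = (240 − 3.5·24) × 8 = 1248 mm².
A_nt = (40 − 0.5·24) × 8 = 224 mm².
0.6 F_u A_nv = 351.9 kN; 0.6 F_y A_gv = 409 kN → shear rupture governs the shear term.
R_n = 351.9 + 1.0 × 470 × 224 / 1000 = 457.2 kN.
Design strength φR_n = 0.75 × 457.2 = 343 kN.

343 kN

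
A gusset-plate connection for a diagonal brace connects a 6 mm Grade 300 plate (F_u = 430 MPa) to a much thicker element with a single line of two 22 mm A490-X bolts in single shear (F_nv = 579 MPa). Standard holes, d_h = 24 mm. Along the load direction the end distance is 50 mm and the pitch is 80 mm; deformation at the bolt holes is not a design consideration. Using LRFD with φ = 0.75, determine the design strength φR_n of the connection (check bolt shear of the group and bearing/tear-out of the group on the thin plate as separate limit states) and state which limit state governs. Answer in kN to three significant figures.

Bolt shear: A_b = π·22²/4 = 380.1 mm²; R_n = 579 × 380.1 × 2 × 1 / 1000 = 440.2 kN → 0.75 × 440.2 = 330 kN.
Bearing (1.5 l_c t F_u ≤ 3.0 d t F_u): upper limit = 3.0·22·6·430 / 1000 = 170.3 kN.
  Edge l_c = 50 − 24/2 = 38 → r_n = 147.1 kN; interior l_c = 80 − 24 = 56 → r_n = 170.3 kN.
  R_n,bearing = 1·147.1 + 1·170.3 = 317.3 kN → 0.75 × 317.3 = 238 kN.
Bearing governs: 238 kN.

238 kN (bearing governs)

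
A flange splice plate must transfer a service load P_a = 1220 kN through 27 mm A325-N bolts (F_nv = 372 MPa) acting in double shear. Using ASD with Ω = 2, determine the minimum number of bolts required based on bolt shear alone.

6 bolts

A_b = π·27²/4 = 572.6 mm².
Per-bolt allowable strength R_n/Ω = 372 × 572.6 × 2 / 1000 / 2 = 213 kN.
n ≥ 1220 / 213 = 5.728 → use 6 bolts.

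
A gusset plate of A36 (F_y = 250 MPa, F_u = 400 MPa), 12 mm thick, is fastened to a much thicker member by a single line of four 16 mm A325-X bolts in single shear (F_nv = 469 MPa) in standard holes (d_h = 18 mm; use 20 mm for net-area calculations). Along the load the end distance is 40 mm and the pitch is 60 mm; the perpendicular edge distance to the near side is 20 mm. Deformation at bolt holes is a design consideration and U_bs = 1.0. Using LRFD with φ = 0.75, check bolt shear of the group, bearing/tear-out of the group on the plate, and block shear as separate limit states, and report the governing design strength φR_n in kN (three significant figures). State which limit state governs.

Bolt shear: A_b = π·16²/4 = 201.1 mm²; R_n = 469 × 201.1 × 4 × 1 / 1000 = 377.2 kN → 0.75 × 377.2 = 283 kN.
Bearing: edge l_c = 31, r_n = 178.6 kN; interior l_c = 42, r_n = 184.3 kN; R_n = 178.6 + 3·184.3 = 731.5 kN → 549 kN.
Block shear: A_gv = 2640, A_nv = 1800, A_nt = 120 mm²; R_n = min(0.6F_uA_nv, 0.6F_yA_gv) + U_bs·F_u·A_nt = 444 kN → 333 kN.
Bolt shear governs: 283 kN.

283 kN (bolt shear governs)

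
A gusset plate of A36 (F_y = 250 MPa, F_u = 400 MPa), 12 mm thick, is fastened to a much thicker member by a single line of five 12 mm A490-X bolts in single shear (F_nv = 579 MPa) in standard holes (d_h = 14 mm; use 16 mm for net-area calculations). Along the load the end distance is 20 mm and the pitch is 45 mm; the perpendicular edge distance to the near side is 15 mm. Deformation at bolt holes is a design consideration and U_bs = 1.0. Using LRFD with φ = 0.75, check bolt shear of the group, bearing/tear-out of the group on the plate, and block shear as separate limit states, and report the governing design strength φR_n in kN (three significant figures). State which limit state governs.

246 kN (bolt shear governs)

Bolt shear: A_b = π·12²/4 = 113.1 mm²; R_n = 579 × 113.1 × 5 × 1 / 1000 = 327.4 kN → 0.75 × 327.4 = 246 kN.
Bearing: edge l_c = 13, r_n = 74.88 kN; interior l_c = 31, r_n = 138.2 kN; R_n = 74.88 + 4·138.2 = 627.8 kN → 471 kN.
Block shear: A_gv = 2400, A_nv = 1536, A_nt = 84 mm²; R_n = min(0.6F_uA_nv, 0.6F_yA_gv) + U_bs·F_u·A_nt = 393.6 kN → 295 kN.
Bolt shear governs: 246 kN.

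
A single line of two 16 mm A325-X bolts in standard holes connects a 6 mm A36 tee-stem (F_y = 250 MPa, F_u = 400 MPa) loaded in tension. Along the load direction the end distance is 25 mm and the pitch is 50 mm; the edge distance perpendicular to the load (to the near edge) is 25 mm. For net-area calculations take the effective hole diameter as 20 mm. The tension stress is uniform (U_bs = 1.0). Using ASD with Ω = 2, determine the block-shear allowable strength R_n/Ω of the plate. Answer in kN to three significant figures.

50.4 kN

Shear plane L_v = 25 + 1·50 = 75 mm; A_gv = 75 × 6 = 450 mm².
A_nv = (75 − 1.5·20) × 6 = 270 mm².
A_nt = (25 − 0.5·20) × 6 = 90 mm².
0.6 F_u A_nv = 64.8 kN; 0.6 F_y A_gv = 67.5 kN → shear rupture governs the shear term.
R_n = 64.8 + 1.0 × 400 × 90 / 1000 = 100.8 kN.
Allowable strength R_n/Ω = 100.8 / 2 = 50.4 kN.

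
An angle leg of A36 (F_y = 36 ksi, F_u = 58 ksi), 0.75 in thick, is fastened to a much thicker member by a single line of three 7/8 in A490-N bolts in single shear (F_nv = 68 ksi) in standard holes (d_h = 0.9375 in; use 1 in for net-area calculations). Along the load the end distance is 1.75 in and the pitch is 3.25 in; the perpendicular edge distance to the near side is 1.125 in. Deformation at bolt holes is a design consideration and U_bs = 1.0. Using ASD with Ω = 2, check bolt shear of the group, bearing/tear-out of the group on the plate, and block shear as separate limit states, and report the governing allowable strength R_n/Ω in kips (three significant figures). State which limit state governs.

61.3 kips (bolt shear governs)

Bolt shear: A_b = π·0.875²/4 = 0.6013 in²; R_n = 68 × 0.6013 × 3 × 1 = 122.7 kips → 122.7 / 2 = 61.3 kips.
Bearing: edge l_c = 1.281, r_n = 66.88 kips; interior l_c = 2.312, r_n = 91.35 kips; R_n = 66.88 + 2·91.35 = 249.6 kips → 125 kips.
Block shear: A_gv = 6.188, A_nv = 4.312, A_nt = 0.4688 in²; R_n = min(0.6F_uA_nv, 0.6F_yA_gv) + U_bs·F_u·A_nt = 160.8 kips → 80.4 kips.
Bolt shear governs: 61.3 kips.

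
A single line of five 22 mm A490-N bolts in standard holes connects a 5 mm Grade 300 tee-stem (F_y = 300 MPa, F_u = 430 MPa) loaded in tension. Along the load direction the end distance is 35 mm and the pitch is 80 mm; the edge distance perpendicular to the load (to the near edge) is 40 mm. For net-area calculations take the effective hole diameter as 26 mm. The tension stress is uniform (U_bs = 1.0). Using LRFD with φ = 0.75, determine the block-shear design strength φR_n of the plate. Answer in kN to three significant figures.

274 kN

Shear plane L_v = 35 + 4·80 = 355 mm; A_gv = 355 × 5 = 1775 mm².
A_nv = (355 − 4.5·26) × 5 = 1190 mm².
A_nt = (40 − 0.5·26) × 5 = 135 mm².
0.6 F_u A_nv = 307 kN; 0.6 F_y A_gv = 319.5 kN → shear rupture governs the shear term.
R_n = 307 + 1.0 × 430 × 135 / 1000 = 365.1 kN.
Design strength φR_n = 0.75 × 365.1 = 274 kN.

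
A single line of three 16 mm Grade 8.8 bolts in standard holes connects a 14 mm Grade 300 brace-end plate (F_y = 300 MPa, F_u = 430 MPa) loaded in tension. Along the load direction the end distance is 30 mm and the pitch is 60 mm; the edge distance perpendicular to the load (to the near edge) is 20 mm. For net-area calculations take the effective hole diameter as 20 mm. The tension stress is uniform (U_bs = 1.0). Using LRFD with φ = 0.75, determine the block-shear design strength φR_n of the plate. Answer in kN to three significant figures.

Shear plane L_v = 30 + 2·60 = 150 mm; A_gv = 150 × 14 = 2100 mm².
A_nv = (150 − 2.5·20) × 14 = 1400 mm².
A_nt = (20 − 0.5·20) × 14 = 140 mm².
0.6 F_u A_nv = 361.2 kN; 0.6 F_y A_gv = 378 kN → shear rupture governs the shear term.
R_n = 361.2 + 1.0 × 430 × 140 / 1000 = 421.4 kN.
Design strength φR_n = 0.75 × 421.4 = 316 kN.

316 kN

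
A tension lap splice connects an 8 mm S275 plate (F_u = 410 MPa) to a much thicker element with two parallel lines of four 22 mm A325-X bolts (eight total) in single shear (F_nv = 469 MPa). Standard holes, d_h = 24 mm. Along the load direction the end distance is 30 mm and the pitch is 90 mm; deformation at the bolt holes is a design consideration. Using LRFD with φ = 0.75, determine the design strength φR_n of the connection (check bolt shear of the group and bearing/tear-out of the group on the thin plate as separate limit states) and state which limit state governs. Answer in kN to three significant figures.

886 kN (bearing governs)

Bolt shear: A_b = π·22²/4 = 380.1 mm²; R_n = 469 × 380.1 × 8 × 1 / 1000 = 1426 kN → 0.75 × 1426 = 1070 kN.
Bearing (1.2 l_c t F_u ≤ 2.4 d t F_u): upper limit = 2.4·22·8·410 / 1000 = 173.2 kN.
  Edge l_c = 30 − 24/2 = 18 → r_n = 70.85 kN; interior l_c = 90 − 24 = 66 → r_n = 173.2 kN.
  R_n,bearing = 2·70.85 + 6·173.2 = 1181 kN → 0.75 × 1181 = 886 kN.
Bearing governs: 886 kN.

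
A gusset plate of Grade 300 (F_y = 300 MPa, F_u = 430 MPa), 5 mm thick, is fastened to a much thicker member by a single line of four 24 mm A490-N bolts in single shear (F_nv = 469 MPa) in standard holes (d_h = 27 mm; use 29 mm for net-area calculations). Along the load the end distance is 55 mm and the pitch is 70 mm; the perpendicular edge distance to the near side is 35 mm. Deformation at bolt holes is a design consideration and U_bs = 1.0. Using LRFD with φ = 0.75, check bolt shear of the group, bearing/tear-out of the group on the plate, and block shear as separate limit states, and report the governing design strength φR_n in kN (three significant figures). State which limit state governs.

Bolt shear: A_b = π·24²/4 = 452.4 mm²; R_n = 469 × 452.4 × 4 × 1 / 1000 = 848.7 kN → 0.75 × 848.7 = 637 kN.
Bearing: edge l_c = 41.5, r_n = 107.1 kN; interior l_c = 43, r_n = 110.9 kN; R_n = 107.1 + 3·110.9 = 439.9 kN → 330 kN.
Block shear: A_gv = 1325, A_nv = 817.5, A_nt = 102.5 mm²; R_n = min(0.6F_uA_nv, 0.6F_yA_gv) + U_bs·F_u·A_nt = 255 kN → 191 kN.
Block shear governs: 191 kN.

191 kN (block shear governs)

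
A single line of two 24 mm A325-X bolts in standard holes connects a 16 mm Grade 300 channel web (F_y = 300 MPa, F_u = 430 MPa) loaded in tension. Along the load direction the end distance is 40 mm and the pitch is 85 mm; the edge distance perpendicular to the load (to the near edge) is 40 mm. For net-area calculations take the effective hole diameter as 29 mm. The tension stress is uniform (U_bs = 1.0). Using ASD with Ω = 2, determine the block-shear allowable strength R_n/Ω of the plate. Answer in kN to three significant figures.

256 kN

Shear plane L_v = 40 + 1·85 = 125 mm; A_gv = 125 × 16 = 2000 mm².
A_nv = (125 − 1.5·29) × 16 = 1304 mm².
A_nt = (40 − 0.5·29) × 16 = 408 mm².
0.6 F_u A_nv = 336.4 kN; 0.6 F_y A_gv = 360 kN → shear rupture governs the shear term.
R_n = 336.4 + 1.0 × 430 × 408 / 1000 = 511.9 kN.
Allowable strength R_n/Ω = 511.9 / 2 = 256 kN.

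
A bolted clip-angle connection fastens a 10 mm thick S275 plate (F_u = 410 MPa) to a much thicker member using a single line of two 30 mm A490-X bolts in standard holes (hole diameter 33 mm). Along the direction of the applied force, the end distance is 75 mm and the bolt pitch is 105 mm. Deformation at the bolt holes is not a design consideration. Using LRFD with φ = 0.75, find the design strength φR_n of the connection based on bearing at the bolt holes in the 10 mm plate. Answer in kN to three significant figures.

547 kN

Per bolt r_n = 1.5 l_c t F_u ≤ 3.0 d t F_u; upper limit = 3.0 × 30 × 10 × 410 / 1000 = 369 kN.
Edge bolt: l_c = 75 − 33/2 = 58.5 mm → 1.5 × 58.5 × 10 × 410 / 1000 = 359.8 → r_n = 359.8 kN.
Interior bolts: l_c = 105 − 33 = 72 mm → 1.5 × 72 × 10 × 410 / 1000 = 442.8 → r_n = 369 kN.
R_n = 1 × 359.8 + 1 × 369 = 728.8 kN.
Design strength φR_n = 0.75 × 728.8 = 547 kN.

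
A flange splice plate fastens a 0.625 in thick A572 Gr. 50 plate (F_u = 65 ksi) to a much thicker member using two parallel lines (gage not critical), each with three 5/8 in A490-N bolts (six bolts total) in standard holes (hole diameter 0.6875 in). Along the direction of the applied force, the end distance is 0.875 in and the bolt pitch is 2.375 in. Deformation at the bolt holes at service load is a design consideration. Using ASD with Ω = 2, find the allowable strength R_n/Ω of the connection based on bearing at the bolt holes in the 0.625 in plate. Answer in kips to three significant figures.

Per bolt r_n = 1.2 l_c t F_u ≤ 2.4 d t F_u; upper limit = 2.4 × 0.625 × 0.625 × 65 = 60.94 kips.
Edge bolt: l_c = 0.875 − 0.6875/2 = 0.5312 in → 1.2 × 0.5312 × 0.625 × 65 = 25.9 → r_n = 25.9 kips.
Interior bolts: l_c = 2.375 − 0.6875 = 1.688 in → 1.2 × 1.688 × 0.625 × 65 = 82.27 → r_n = 60.94 kips.
R_n = 2 × 25.9 + 4 × 60.94 = 295.5 kips.
Allowable strength R_n/Ω = 295.5 / 2 = 148 kips.

148 kips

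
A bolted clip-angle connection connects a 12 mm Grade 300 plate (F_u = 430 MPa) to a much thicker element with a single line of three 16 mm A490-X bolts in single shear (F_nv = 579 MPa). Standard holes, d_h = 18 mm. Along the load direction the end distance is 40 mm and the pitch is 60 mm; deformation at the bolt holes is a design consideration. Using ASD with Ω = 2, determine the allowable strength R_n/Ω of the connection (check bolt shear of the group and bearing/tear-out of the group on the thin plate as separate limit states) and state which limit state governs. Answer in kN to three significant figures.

175 kN (bolt shear governs)

Bolt shear: A_b = π·16²/4 = 201.1 mm²; R_n = 579 × 201.1 × 3 × 1 / 1000 = 349.2 kN → 349.2 / 2 = 175 kN.
Bearing (1.2 l_c t F_u ≤ 2.4 d t F_u): upper limit = 2.4·16·12·430 / 1000 = 198.1 kN.
  Edge l_c = 40 − 18/2 = 31 → r_n = 192 kN; interior l_c = 60 − 18 = 42 → r_n = 198.1 kN.
  R_n,bearing = 1·192 + 2·198.1 = 588.2 kN → 588.2 / 2 = 294 kN.
Bolt shear governs: 175 kN.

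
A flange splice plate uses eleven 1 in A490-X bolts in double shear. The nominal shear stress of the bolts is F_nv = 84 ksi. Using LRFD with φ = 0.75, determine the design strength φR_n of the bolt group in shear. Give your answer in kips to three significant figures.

1090 kips

A_b = π × 1² / 4 = 0.7854 in².
R_n = F_nv · A_b · n · n_s = 84 × 0.7854 × 11 × 2 = 1451 kips.
Design strength φR_n = 0.75 × 1451 = 1090 kips.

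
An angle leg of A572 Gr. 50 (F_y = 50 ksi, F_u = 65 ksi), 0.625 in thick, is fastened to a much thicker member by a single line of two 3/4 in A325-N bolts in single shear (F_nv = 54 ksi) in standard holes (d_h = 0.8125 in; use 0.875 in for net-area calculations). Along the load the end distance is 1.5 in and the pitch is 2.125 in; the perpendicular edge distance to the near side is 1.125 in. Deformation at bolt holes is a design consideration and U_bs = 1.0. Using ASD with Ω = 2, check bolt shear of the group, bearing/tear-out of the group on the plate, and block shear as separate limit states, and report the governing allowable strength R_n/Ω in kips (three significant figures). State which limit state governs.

Bolt shear: A_b = π·0.75²/4 = 0.4418 in²; R_n = 54 × 0.4418 × 2 × 1 = 47.71 kips → 47.71 / 2 = 23.9 kips.
Bearing: edge l_c = 1.094, r_n = 53.32 kips; interior l_c = 1.312, r_n = 63.98 kips; R_n = 53.32 + 1·63.98 = 117.3 kips → 58.7 kips.
Block shear: A_gv = 2.266, A_nv = 1.445, A_nt = 0.4297 in²; R_n = min(0.6F_uA_nv, 0.6F_yA_gv) + U_bs·F_u·A_nt = 84.3 kips → 42.1 kips.
Bolt shear governs: 23.9 kips.

23.9 kips (bolt shear governs)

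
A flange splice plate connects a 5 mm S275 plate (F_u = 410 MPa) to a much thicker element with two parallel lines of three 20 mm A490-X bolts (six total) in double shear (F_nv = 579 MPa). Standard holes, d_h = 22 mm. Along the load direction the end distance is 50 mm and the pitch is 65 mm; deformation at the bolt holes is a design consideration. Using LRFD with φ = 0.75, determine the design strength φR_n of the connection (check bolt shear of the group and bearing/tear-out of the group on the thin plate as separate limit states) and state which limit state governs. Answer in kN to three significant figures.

Bolt shear: A_b = π·20²/4 = 314.2 mm²; R_n = 579 × 314.2 × 6 × 2 / 1000 = 2183 kN → 0.75 × 2183 = 1640 kN.
Bearing (1.2 l_c t F_u ≤ 2.4 d t F_u): upper limit = 2.4·20·5·410 / 1000 = 98.4 kN.
  Edge l_c = 50 − 22/2 = 39 → r_n = 95.94 kN; interior l_c = 65 − 22 = 43 → r_n = 98.4 kN.
  R_n,bearing = 2·95.94 + 4·98.4 = 585.5 kN → 0.75 × 585.5 = 439 kN.
Bearing governs: 439 kN.

439 kN (bearing governs)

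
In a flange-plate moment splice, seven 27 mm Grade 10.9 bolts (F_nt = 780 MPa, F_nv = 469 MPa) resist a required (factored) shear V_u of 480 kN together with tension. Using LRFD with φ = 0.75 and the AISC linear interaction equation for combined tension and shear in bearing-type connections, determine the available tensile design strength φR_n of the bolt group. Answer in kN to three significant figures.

2250 kN

A_b = π·27²/4 = 572.6 mm²; f_rv = 480 × 1000 / (7 × 572.6) = 119.8 MPa.
F'_nt = 1.3 F_nt − (F_nt / φF_nv) f_rv = 1.3·780 − (780/(0.75·469))·119.8 = 748.4 MPa, capped at F_nt → F'_nt = 748.4 MPa.
R_n = F'_nt · A_b · n = 748.4 × 572.6 × 7 / 1000 = 3000 kN.
Design strength φR_n = 0.75 × 3000 = 2250 kN.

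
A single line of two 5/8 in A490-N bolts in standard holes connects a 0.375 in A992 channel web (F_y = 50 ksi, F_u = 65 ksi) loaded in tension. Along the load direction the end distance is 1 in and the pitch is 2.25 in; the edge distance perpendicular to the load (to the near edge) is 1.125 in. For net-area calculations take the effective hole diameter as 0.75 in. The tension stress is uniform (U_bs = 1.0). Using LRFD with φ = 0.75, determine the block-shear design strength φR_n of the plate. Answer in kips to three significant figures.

Shear plane L_v = 1 + 1·2.25 = 3.25 in; A_gv = 3.25 × 0.375 = 1.219 in².
A_nv = (3.25 − 1.5·0.75) × 0.375 = 0.7969 in².
A_nt = (1.125 − 0.5·0.75) × 0.375 = 0.2812 in².
0.6 F_u A_nv = 31.08 kips; 0.6 F_y A_gv = 36.56 kips → shear rupture governs the shear term.
R_n = 31.08 + 1.0 × 65 × 0.2812 = 49.36 kips.
Design strength φR_n = 0.75 × 49.36 = 37 kips.

37 kips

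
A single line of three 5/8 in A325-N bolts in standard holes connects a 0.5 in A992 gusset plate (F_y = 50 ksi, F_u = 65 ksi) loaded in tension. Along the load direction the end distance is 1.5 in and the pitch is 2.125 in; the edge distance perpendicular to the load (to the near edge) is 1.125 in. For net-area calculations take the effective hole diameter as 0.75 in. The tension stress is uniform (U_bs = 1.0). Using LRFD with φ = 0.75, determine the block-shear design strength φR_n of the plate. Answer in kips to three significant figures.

75 kips

Shear plane L_v = 1.5 + 2·2.125 = 5.75 in; A_gv = 5.75 × 0.5 = 2.875 in².
A_nv = (5.75 − 2.5·0.75) × 0.5 = 1.938 in².
A_nt = (1.125 − 0.5·0.75) × 0.5 = 0.375 in².
0.6 F_u A_nv = 75.56 kips; 0.6 F_y A_gv = 86.25 kips → shear rupture governs the shear term.
R_n = 75.56 + 1.0 × 65 × 0.375 = 99.94 kips.
Design strength φR_n = 0.75 × 99.94 = 75 kips.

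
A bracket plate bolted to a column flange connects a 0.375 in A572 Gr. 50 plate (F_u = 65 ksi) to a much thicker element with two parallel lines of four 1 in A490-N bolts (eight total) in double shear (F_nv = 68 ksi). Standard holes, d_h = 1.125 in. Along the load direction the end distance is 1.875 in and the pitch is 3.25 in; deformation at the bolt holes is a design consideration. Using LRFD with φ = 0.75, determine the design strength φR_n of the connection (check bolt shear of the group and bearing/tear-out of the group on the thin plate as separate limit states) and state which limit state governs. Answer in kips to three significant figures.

Bolt shear: A_b = π·1²/4 = 0.7854 in²; R_n = 68 × 0.7854 × 8 × 2 = 854.5 kips → 0.75 × 854.5 = 641 kips.
Bearing (1.2 l_c t F_u ≤ 2.4 d t F_u): upper limit = 2.4·1·0.375·65 = 58.5 kips.
  Edge l_c = 1.875 − 1.125/2 = 1.312 → r_n = 38.39 kips; interior l_c = 3.25 − 1.125 = 2.125 → r_n = 58.5 kips.
  R_n,bearing = 2·38.39 + 6·58.5 = 427.8 kips → 0.75 × 427.8 = 321 kips.
Bearing governs: 321 kips.

321 kips (bearing governs)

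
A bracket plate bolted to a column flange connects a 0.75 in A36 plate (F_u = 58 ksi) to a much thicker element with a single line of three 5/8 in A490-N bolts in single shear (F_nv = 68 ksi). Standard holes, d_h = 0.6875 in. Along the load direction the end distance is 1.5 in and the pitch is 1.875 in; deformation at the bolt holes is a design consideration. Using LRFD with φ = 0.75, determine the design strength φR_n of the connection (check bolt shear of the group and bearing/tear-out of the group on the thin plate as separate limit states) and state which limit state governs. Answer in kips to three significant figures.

Bolt shear: A_b = π·0.625²/4 = 0.3068 in²; R_n = 68 × 0.3068 × 3 × 1 = 62.59 kips → 0.75 × 62.59 = 46.9 kips.
Bearing (1.2 l_c t F_u ≤ 2.4 d t F_u): upper limit = 2.4·0.625·0.75·58 = 65.25 kips.
  Edge l_c = 1.5 − 0.6875/2 = 1.156 → r_n = 60.36 kips; interior l_c = 1.875 − 0.6875 = 1.188 → r_n = 61.99 kips.
  R_n,bearing = 1·60.36 + 2·61.99 = 184.3 kips → 0.75 × 184.3 = 138 kips.
Bolt shear governs: 46.9 kips.

46.9 kips (bolt shear governs)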